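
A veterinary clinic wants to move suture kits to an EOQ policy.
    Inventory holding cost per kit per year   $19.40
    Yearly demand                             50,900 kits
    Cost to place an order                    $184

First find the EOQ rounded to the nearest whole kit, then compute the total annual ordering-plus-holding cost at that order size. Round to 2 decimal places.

$19,062.67

Q* = √(2·D·S / H) = √(2·50,900·184 / 19.4) = √965,525.8 ≈ 982.61 → Q = 983 kits
Ordering: D/Q × S = 50,900/983 × $184 = $9,527.57
Holding:  Q/2 × H = 983/2 × $19.4 = $9,535.10
Total = $9,527.57 + $9,535.10 = $19,062.67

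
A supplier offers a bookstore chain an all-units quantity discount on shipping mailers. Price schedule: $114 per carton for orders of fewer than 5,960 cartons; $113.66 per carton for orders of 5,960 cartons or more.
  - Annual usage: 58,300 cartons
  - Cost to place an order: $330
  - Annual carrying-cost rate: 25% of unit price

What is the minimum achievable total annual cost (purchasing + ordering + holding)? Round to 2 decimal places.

$6,679,315.30

H₁ = 25%×$114 = $28.5000;  H₂ = 25%×$113.66 = $28.4150
EOQ₁ = √(2×58,300×330/28.5000) = 1,161.94  (< 5,960, feasible at tier 1)
EOQ₂ = √(2×58,300×330/28.4150) = 1,163.68  (< 5,960 → use Q = 5,960 at tier-2 price)
TC(tier 1 (EOQ₁), Q≈1,161.9) = $6,679,315.30
TC(tier 2, Q≈5,960.0) = $6,714,282.72
Minimum at tier 1 (EOQ₁): $6,679,315.30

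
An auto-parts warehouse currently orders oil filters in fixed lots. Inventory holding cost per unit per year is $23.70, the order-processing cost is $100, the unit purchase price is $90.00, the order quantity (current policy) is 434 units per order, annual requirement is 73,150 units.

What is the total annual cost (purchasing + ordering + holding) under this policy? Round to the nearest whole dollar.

$6,605,498

Orders/yr = 73,150/434 = 168.548; ordering cost = 168.548 × $100 = $16,854.84
Average inventory = 434/2 = 217; holding cost = 217 × $23.7 = $5,142.90
Purchase cost = D·C = 73,150 × 90 = $6,583,500.00
Total = $16,854.84 + $5,142.90 + $6,583,500.00 = $6,605,497.74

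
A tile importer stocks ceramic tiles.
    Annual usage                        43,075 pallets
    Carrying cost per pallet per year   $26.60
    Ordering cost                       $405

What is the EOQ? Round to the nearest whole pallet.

2DS/H = 2·43,075·405/26.6 = 1,311,682.33
EOQ = √1,311,682.33 ≈ 1,145.29

1,145 pallets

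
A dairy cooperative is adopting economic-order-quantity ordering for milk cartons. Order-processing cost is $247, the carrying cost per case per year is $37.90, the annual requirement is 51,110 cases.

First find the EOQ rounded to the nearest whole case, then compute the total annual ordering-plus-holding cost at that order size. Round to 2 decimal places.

$30,934.00

Optimal lot size Q* = (2 × 51,110 × $247 / $37.9)^½ ≈ 816.20 → Q = 816 cases
Ordering: D/Q × S = 51,110/816 × $247 = $15,470.80
Holding:  Q/2 × H = 816/2 × $37.9 = $15,463.20
Total = $15,470.80 + $15,463.20 = $30,934.00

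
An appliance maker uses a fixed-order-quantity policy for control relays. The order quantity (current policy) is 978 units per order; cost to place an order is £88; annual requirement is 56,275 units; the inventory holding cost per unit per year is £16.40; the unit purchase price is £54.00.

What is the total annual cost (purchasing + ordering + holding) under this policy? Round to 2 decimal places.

Annual ordering cost = (D/Q)·S = (56,275/978) × 88 = £5,063.60
Annual holding cost  = (Q/2)·H = (978/2) × 16.4 = £8,019.60
Purchase cost = D·C = 56,275 × 54 = £3,038,850.00
Total = £5,063.60 + £8,019.60 + £3,038,850.00 = £3,051,933.20

£3,051,933.20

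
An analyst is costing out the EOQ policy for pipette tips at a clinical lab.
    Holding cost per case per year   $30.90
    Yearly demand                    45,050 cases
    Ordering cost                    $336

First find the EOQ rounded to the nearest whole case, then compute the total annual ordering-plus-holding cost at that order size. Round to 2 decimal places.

EOQ = √(2DS/H) = √(2 × 45,050 × 336 / 30.9)
    = √(979,728.16) ≈ 989.81 → Q = 990 cases
Orders/yr = 45,050/990 = 45.505; ordering cost = 45.505 × $336 = $15,289.70
Average inventory = 990/2 = 495; holding cost = 495 × $30.9 = $15,295.50
Total = $15,289.70 + $15,295.50 = $30,585.20

$30,585.20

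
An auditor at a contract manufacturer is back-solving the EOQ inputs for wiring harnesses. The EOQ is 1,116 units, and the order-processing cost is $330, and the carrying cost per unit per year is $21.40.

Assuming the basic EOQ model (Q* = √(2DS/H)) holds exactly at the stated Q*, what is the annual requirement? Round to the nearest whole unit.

40,383 units per year

EOQ relation: Q² = 2DS/H, so rearrange for the unknown.
D = Q²H / (2S) = 1,116² × 21.4 / (2 × 330) = 40,382.97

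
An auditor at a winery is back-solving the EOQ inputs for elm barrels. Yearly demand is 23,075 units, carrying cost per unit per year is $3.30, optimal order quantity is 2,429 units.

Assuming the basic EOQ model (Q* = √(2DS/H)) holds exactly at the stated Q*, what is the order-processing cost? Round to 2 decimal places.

$421.89

From Q* = √(2DS/H) ⇒ Q*² = 2DS/H.
S = Q²H / (2D) = 2,429² × 3.3 / (2 × 23,075) = 421.8881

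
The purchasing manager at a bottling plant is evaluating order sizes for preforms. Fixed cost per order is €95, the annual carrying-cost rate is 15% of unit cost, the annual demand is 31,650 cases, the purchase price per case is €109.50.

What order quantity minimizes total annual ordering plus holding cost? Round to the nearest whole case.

Carrying cost H = €109.5 × 15% = €16.4250/case/yr
EOQ = √(2DS/H) = √(2 × 31,650 × 95 / 16.425)
    = √(366,118.72) ≈ 605.08

605 cases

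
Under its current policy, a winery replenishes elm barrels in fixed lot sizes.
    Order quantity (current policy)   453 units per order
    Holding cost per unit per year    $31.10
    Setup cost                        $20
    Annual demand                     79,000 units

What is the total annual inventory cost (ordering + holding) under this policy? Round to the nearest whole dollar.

$10,532

Orders/yr = 79,000/453 = 174.393; ordering cost = 174.393 × $20 = $3,487.86
Average inventory = 453/2 = 226.5; holding cost = 226.5 × $31.1 = $7,044.15
Total = $3,487.86 + $7,044.15 = $10,532.01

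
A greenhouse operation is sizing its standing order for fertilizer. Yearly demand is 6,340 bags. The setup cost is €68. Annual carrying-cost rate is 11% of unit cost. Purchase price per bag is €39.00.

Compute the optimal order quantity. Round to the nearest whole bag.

448 bags

Carrying cost H = €39 × 11% = €4.2900/bag/yr
EOQ = √(2DS/H) = √(2 × 6,340 × 68 / 4.29)
    = √(200,988.34) ≈ 448.32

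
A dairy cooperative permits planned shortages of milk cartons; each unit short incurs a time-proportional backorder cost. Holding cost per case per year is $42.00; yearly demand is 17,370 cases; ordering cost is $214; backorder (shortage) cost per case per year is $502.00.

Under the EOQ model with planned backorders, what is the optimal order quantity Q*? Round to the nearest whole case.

Q* = √(2DS/H) · √((H + b)/b)
   = √(2 × 17,370 × 214 / 42) · √((42 + 502) / 502)
   = 420.724 × 1.0410 ≈ 437.97

438 cases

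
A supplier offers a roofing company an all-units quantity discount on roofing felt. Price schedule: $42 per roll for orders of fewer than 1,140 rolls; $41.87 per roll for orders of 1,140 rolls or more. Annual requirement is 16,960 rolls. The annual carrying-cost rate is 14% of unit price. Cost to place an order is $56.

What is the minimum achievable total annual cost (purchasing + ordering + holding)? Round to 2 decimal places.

H₁ = 14%×$42 = $5.8800;  H₂ = 14%×$41.87 = $5.8618
EOQ₁ = √(2×16,960×56/5.8800) = 568.37  (< 1,140, feasible at tier 1)
EOQ₂ = √(2×16,960×56/5.8618) = 569.25  (< 1,140 → use Q = 1,140 at tier-2 price)
TC(tier 1 (EOQ₁), Q≈568.4) = $715,662.03
TC(tier 2, Q≈1,140.0) = $714,289.55
Minimum at tier 2: $714,289.55

$714,289.55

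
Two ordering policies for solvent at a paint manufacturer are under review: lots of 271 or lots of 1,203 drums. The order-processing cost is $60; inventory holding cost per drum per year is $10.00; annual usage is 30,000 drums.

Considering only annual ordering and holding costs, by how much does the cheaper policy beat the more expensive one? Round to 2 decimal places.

$485.81

Annual cost at Q: ordering D·S/Q plus holding Q·H/2.
TC(271) = (30,000/271)×60 + (271/2)×10 = $7,997.07
TC(1,203) = (30,000/1,203)×60 + (1,203/2)×10 = $7,511.26
|ΔTC| = |$7,997.07 − $7,511.26| = $485.81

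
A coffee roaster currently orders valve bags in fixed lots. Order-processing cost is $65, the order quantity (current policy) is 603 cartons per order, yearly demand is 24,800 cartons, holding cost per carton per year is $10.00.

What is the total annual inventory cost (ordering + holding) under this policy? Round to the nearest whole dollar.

Annual ordering cost = (D/Q)·S = (24,800/603) × 65 = $2,673.30
Annual holding cost  = (Q/2)·H = (603/2) × 10 = $3,015.00
Total = $2,673.30 + $3,015.00 = $5,688.30

$5,688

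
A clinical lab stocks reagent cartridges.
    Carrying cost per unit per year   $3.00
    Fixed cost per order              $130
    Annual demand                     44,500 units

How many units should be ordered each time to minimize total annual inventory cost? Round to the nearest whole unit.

1,964 units

Optimal lot size Q* = (2 × 44,500 × $130 / $3)^½ ≈ 1,963.84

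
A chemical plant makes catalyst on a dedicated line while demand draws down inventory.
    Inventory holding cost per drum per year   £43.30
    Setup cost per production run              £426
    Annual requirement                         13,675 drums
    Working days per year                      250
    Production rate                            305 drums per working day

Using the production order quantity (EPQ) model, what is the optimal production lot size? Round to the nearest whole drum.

573 drums

d = 13,675/250 = 54.7000 drums/day;  effective holding cost H(1 − d/p) = 43.3·(1 − 54.7000/305) = 35.53439
Q* = √(2DS / H_eff) = √(2·13,675·426 / 35.53439) ≈ 572.61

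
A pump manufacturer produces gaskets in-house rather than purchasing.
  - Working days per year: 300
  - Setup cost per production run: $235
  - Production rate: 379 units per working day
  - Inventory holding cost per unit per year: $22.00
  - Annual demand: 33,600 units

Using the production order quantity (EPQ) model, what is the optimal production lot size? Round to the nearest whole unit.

1,009 units

d = 33,600/300 = 112.0000 units/day;  effective holding cost H(1 − d/p) = 22·(1 − 112.0000/379) = 15.49868
Q* = √(2DS / H_eff) = √(2·33,600·235 / 15.49868) ≈ 1,009.42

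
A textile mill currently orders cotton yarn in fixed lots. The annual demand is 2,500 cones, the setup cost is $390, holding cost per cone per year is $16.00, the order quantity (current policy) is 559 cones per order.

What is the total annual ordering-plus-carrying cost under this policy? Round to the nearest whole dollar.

Ordering: D/Q × S = 2,500/559 × $390 = $1,744.19
Holding:  Q/2 × H = 559/2 × $16 = $4,472.00
Total = $1,744.19 + $4,472.00 = $6,216.19

$6,216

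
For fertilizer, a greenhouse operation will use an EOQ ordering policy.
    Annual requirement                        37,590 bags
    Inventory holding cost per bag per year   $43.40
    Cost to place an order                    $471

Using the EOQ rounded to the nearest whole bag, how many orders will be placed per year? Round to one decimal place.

41.6 orders per year

Optimal lot size Q* = (2 × 37,590 × $471 / $43.4)^½ ≈ 903.27 → Q = 903
N = D/Q = 37,590/903 ≈ 41.628 orders/yr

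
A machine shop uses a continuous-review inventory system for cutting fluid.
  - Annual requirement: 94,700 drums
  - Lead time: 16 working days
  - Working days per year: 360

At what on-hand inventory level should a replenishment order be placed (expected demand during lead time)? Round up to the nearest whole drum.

4,209 drums

Daily demand d = 94,700 / 360 = 263.056 drums/day
Demand during lead time = 263.056 × 16 = 4,208.89
Reorder point = 4,208.89 → round up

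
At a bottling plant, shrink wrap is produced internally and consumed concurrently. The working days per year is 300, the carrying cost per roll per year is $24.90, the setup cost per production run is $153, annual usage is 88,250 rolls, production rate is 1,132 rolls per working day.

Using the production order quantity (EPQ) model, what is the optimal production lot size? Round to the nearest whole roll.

1,210 rolls

d = 88,250/300 = 294.1667 rolls/day;  effective holding cost H(1 − d/p) = 24.9·(1 − 294.1667/1132) = 18.42937
Q* = √(2DS / H_eff) = √(2·88,250·153 / 18.42937) ≈ 1,210.49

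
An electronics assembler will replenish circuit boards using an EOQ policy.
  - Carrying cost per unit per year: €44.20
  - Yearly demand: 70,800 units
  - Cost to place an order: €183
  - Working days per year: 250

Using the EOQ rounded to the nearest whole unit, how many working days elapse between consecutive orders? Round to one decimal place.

Q* = √(2·D·S / H) = √(2·70,800·183 / 44.2) = √586,262.4 ≈ 765.68 → Q = 766 units
Cycle time = (working days × Q)/D = (250 × 766) / 70,800 = 2.705 days

2.7 days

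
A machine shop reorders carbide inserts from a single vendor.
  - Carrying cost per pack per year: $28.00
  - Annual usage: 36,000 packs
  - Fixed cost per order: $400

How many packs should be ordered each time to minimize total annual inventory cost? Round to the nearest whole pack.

Optimal lot size Q* = (2 × 36,000 × $400 / $28)^½ ≈ 1,014.19

1,014 packs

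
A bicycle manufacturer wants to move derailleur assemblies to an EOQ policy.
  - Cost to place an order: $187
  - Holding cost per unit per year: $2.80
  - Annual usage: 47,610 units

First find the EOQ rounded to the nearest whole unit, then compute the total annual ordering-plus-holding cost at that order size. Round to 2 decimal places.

2DS/H = 2·47,610·187/2.8 = 6,359,335.71
EOQ = √6,359,335.71 ≈ 2,521.77 → Q = 2,522 units
Orders/yr = 47,610/2,522 = 18.878; ordering cost = 18.878 × $187 = $3,530.16
Average inventory = 2,522/2 = 1261; holding cost = 1261 × $2.8 = $3,530.80
Total = $3,530.16 + $3,530.80 = $7,060.96

$7,060.96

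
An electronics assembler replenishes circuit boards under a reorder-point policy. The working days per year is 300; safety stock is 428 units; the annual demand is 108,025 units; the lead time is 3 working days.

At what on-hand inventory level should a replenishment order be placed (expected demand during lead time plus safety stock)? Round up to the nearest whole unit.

Daily demand d = 108,025 / 300 = 360.083 units/day
Demand during lead time = 360.083 × 3 = 1,080.25
Reorder point = 1,080.25 + 428 = 1,508.25 → round up

1,509 units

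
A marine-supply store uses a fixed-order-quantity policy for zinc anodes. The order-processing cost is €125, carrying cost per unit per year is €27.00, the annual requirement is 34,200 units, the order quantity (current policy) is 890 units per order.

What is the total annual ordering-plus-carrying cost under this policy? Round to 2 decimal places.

Ordering: D/Q × S = 34,200/890 × €125 = €4,803.37
Holding:  Q/2 × H = 890/2 × €27 = €12,015.00
Total = €4,803.37 + €12,015.00 = €16,818.37

€16,818.37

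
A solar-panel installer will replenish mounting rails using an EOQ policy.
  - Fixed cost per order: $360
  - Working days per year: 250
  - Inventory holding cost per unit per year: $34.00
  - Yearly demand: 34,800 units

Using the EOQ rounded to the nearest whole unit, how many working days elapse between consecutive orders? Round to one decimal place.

6.2 days

Optimal lot size Q* = (2 × 34,800 × $360 / $34)^½ ≈ 858.45 → Q = 858 units
T = Q/D × 250 days = 858/34,800 × 250 = 6.164 days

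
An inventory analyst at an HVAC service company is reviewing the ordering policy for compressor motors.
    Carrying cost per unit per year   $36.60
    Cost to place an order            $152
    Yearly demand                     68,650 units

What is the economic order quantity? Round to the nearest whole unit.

Optimal lot size Q* = (2 × 68,650 × $152 / $36.6)^½ ≈ 755.12

755 units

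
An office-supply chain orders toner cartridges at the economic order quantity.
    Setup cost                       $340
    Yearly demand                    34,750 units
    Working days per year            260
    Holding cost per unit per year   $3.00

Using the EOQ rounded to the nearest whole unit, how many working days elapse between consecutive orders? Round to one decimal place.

21.0 days

Optimal lot size Q* = (2 × 34,750 × $340 / $3)^½ ≈ 2,806.54 → Q = 2,807 units
Cycle time = (working days × Q)/D = (260 × 2,807) / 34,750 = 21.002 days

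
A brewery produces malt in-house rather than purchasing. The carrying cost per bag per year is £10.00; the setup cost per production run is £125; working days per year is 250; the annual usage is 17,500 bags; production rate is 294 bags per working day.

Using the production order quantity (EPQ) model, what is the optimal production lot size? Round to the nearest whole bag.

758 bags

d = 17,500/250 = 70.0000 bags/day;  effective holding cost H(1 − d/p) = 10·(1 − 70.0000/294) = 7.61905
Q* = √(2DS / H_eff) = √(2·17,500·125 / 7.61905) ≈ 757.77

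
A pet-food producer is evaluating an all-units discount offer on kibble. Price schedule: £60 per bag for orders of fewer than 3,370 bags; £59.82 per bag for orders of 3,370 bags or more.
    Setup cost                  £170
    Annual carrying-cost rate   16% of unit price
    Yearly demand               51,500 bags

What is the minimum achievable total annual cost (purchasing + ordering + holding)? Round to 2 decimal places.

£3,099,455.39

H₁ = 16%×£60 = £9.6000;  H₂ = 16%×£59.82 = £9.5712
EOQ₁ = √(2×51,500×170/9.6000) = 1,350.54  (< 3,370, feasible at tier 1)
EOQ₂ = √(2×51,500×170/9.5712) = 1,352.57  (< 3,370 → use Q = 3,370 at tier-2 price)
TC(tier 1 (EOQ₁), Q≈1,350.5) = £3,102,965.18
TC(tier 2, Q≈3,370.0) = £3,099,455.39
Minimum at tier 2: £3,099,455.39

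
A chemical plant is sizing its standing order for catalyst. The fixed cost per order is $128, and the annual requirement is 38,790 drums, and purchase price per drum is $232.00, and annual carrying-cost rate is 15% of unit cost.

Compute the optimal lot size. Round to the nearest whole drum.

534 drums

Holding cost per drum per year: H = 15% × $232 = $34.8000
Optimal lot size Q* = (2 × 38,790 × $128 / $34.8)^½ ≈ 534.18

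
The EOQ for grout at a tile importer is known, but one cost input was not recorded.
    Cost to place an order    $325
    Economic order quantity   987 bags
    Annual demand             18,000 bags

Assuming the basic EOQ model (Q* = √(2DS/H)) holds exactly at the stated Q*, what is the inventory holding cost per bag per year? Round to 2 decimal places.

Since Q* = (2DS/H)^½, squaring gives Q*²·H = 2DS.
H = 2DS / Q² = 2 × 18,000 × 325 / 987² = 12.0102

$12.01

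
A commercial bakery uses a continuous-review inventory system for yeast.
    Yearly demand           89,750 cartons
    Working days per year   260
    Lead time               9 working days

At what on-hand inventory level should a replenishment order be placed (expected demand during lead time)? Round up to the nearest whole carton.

3,107 cartons

Daily demand d = 89,750 / 260 = 345.192 cartons/day
Demand during lead time = 345.192 × 9 = 3,106.73
Reorder point = 3,106.73 → round up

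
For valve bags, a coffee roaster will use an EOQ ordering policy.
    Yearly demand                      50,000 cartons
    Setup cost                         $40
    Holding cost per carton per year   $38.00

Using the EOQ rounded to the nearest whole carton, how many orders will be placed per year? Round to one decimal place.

154.3 orders per year

Optimal lot size Q* = (2 × 50,000 × $40 / $38)^½ ≈ 324.44 → Q = 324
N = D/Q = 50,000/324 ≈ 154.321 orders/yr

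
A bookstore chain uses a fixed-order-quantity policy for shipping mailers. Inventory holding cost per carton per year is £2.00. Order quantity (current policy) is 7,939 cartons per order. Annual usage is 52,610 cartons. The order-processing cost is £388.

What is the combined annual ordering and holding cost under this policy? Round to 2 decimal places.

£10,510.19

Annual ordering cost = (D/Q)·S = (52,610/7,939) × 388 = £2,571.19
Annual holding cost  = (Q/2)·H = (7,939/2) × 2 = £7,939.00
Total = £2,571.19 + £7,939.00 = £10,510.19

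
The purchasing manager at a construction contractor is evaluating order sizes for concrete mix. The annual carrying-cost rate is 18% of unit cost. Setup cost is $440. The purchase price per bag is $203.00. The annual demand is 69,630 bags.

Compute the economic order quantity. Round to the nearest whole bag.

1,295 bags

Holding cost per bag per year: H = 18% × $203 = $36.5400
2DS/H = 2·69,630·440/36.54 = 1,676,912.97
EOQ = √1,676,912.97 ≈ 1,294.96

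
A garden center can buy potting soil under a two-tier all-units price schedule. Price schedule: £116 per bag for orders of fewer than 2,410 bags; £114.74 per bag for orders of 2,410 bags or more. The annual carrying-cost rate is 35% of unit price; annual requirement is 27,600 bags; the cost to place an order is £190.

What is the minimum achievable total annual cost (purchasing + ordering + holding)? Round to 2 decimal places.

£3,217,391.53

H₁ = 35%×£116 = £40.6000;  H₂ = 35%×£114.74 = £40.1590
EOQ₁ = √(2×27,600×190/40.6000) = 508.26  (< 2,410, feasible at tier 1)
EOQ₂ = √(2×27,600×190/40.1590) = 511.04  (< 2,410 → use Q = 2,410 at tier-2 price)
TC(tier 1 (EOQ₁), Q≈508.3) = £3,222,235.23
TC(tier 2, Q≈2,410.0) = £3,217,391.53
Minimum at tier 2: £3,217,391.53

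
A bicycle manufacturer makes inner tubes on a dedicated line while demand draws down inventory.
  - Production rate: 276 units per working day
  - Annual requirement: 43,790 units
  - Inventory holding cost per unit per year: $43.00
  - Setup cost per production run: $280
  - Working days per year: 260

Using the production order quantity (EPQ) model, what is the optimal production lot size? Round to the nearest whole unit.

d = 43,790/260 = 168.4231 units/day;  effective holding cost H(1 − d/p) = 43·(1 − 168.4231/276) = 16.76017
Q* = √(2DS / H_eff) = √(2·43,790·280 / 16.76017) ≈ 1,209.60

1,210 units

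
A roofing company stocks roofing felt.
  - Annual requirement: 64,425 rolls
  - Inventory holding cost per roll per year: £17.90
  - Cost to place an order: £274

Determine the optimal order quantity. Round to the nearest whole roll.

1,404 rolls

Optimal lot size Q* = (2 × 64,425 × £274 / £17.9)^½ ≈ 1,404.40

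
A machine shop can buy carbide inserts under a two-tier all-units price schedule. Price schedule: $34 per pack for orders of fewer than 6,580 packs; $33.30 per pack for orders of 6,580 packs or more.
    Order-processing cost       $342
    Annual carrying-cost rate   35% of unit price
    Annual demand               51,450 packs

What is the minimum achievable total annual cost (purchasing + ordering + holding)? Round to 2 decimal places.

H₁ = 35%×$34 = $11.9000;  H₂ = 35%×$33.30 = $11.6550
EOQ₁ = √(2×51,450×342/11.9000) = 1,719.68  (< 6,580, feasible at tier 1)
EOQ₂ = √(2×51,450×342/11.6550) = 1,737.66  (< 6,580 → use Q = 6,580 at tier-2 price)
TC(tier 1 (EOQ₁), Q≈1,719.7) = $1,769,764.17
TC(tier 2, Q≈6,580.0) = $1,754,304.10
Minimum at tier 2: $1,754,304.10

$1,754,304.10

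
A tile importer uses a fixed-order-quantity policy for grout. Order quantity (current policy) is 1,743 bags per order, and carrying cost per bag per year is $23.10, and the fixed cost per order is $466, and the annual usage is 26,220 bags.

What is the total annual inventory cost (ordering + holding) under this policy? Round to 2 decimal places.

Ordering: D/Q × S = 26,220/1,743 × $466 = $7,010.05
Holding:  Q/2 × H = 1,743/2 × $23.1 = $20,131.65
Total = $7,010.05 + $20,131.65 = $27,141.70

$27,141.70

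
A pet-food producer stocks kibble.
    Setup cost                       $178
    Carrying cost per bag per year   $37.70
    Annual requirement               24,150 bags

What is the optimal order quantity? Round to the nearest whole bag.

Optimal lot size Q* = (2 × 24,150 × $178 / $37.7)^½ ≈ 477.54

478 bags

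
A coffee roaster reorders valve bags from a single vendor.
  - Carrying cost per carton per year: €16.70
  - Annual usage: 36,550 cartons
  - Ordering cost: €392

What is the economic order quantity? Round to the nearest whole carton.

2DS/H = 2·36,550·392/16.7 = 1,715,880.24
EOQ = √1,715,880.24 ≈ 1,309.92

1,310 cartons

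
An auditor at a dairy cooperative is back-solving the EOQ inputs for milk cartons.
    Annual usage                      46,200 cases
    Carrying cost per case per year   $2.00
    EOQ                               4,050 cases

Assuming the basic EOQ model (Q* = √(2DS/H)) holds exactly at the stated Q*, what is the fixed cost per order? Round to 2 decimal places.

$355.03

Since Q* = (2DS/H)^½, squaring gives Q*²·H = 2DS.
S = Q²H / (2D) = 4,050² × 2 / (2 × 46,200) = 355.0325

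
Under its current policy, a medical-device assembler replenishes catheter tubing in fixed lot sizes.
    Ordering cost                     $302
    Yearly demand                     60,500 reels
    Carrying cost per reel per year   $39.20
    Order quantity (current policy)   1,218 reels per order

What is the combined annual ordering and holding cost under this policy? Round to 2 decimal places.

$38,873.62

Orders/yr = 60,500/1,218 = 49.672; ordering cost = 49.672 × $302 = $15,000.82
Average inventory = 1,218/2 = 609; holding cost = 609 × $39.2 = $23,872.80
Total = $15,000.82 + $23,872.80 = $38,873.62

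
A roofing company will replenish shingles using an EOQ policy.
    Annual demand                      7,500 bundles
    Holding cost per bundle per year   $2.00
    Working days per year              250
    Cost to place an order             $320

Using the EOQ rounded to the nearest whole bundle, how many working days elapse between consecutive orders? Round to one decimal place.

Q* = √(2·D·S / H) = √(2·7,500·320 / 2) = √2,400,000.0 ≈ 1,549.19 → Q = 1,549 bundles
T = Q/D × 250 days = 1,549/7,500 × 250 = 51.633 days

51.6 days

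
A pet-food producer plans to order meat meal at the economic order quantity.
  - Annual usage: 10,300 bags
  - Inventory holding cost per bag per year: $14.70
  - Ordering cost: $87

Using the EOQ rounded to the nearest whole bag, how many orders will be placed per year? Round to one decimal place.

2DS/H = 2·10,300·87/14.7 = 121,918.37
EOQ = √121,918.37 ≈ 349.17 → Q = 349
Orders per year = D/Q = 10,300 / 349 = 29.513

29.5 orders per year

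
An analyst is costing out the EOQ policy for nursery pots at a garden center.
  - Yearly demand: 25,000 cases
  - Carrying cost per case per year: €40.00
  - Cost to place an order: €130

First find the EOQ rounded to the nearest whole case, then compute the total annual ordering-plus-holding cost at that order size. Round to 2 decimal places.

2DS/H = 2·25,000·130/40 = 162,500.00
EOQ = √162,500.00 ≈ 403.11 → Q = 403 cases
Orders/yr = 25,000/403 = 62.035; ordering cost = 62.035 × €130 = €8,064.52
Average inventory = 403/2 = 201.5; holding cost = 201.5 × €40 = €8,060.00
Total = €8,064.52 + €8,060.00 = €16,124.52

€16,124.52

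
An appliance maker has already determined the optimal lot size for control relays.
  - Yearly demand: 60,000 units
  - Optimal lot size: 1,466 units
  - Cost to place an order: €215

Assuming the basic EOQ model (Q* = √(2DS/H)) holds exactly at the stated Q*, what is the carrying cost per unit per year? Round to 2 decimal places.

EOQ relation: Q² = 2DS/H, so rearrange for the unknown.
H = 2DS / Q² = 2 × 60,000 × 215 / 1,466² = 12.0047

€12.00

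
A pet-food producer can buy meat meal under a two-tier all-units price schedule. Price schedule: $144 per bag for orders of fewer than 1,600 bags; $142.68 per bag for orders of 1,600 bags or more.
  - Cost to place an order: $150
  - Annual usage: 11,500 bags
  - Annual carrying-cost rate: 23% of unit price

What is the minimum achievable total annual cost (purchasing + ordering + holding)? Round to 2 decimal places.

$1,666,689.43

H₁ = 23%×$144 = $33.1200;  H₂ = 23%×$142.68 = $32.8164
EOQ₁ = √(2×11,500×150/33.1200) = 322.75  (< 1,600, feasible at tier 1)
EOQ₂ = √(2×11,500×150/32.8164) = 324.24  (< 1,600 → use Q = 1,600 at tier-2 price)
TC(tier 1 (EOQ₁), Q≈322.7) = $1,666,689.43
TC(tier 2, Q≈1,600.0) = $1,668,151.25
Minimum at tier 1 (EOQ₁): $1,666,689.43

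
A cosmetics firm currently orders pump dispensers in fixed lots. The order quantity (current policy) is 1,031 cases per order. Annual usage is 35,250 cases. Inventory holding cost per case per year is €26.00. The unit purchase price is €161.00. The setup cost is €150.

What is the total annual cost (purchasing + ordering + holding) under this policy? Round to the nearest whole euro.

Ordering: D/Q × S = 35,250/1,031 × €150 = €5,128.52
Holding:  Q/2 × H = 1,031/2 × €26 = €13,403.00
Purchase cost = D·C = 35,250 × 161 = €5,675,250.00
Total = €5,128.52 + €13,403.00 + €5,675,250.00 = €5,693,781.52

€5,693,782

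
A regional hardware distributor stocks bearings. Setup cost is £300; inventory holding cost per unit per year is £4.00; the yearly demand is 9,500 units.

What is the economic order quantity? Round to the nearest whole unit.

2DS/H = 2·9,500·300/4 = 1,425,000.00
EOQ = √1,425,000.00 ≈ 1,193.73

1,194 units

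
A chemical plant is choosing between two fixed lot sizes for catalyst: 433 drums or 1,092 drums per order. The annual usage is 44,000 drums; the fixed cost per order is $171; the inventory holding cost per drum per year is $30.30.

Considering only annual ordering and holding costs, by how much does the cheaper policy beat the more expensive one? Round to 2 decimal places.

Annual cost at Q: ordering D·S/Q plus holding Q·H/2.
TC(433) = (44,000/433)×171 + (433/2)×30.3 = $23,936.39
TC(1,092) = (44,000/1,092)×171 + (1,092/2)×30.3 = $23,433.91
Cheaper: Q = 1,092.  Difference = $502.48

$502.48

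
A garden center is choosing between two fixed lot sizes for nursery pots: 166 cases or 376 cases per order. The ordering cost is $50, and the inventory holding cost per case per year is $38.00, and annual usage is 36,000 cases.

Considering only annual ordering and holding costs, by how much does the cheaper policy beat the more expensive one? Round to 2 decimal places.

Annual cost at Q: ordering D·S/Q plus holding Q·H/2.
TC(166) = (36,000/166)×50 + (166/2)×38 = $13,997.37
TC(376) = (36,000/376)×50 + (376/2)×38 = $11,931.23
Cheaper: Q = 376.  Difference = $2,066.14

$2,066.14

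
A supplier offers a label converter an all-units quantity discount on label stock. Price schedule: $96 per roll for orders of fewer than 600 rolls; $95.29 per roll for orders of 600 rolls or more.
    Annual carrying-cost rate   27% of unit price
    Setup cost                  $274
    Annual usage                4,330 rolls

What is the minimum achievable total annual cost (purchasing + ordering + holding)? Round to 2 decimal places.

H₁ = 27%×$96 = $25.9200;  H₂ = 27%×$95.29 = $25.7283
EOQ₁ = √(2×4,330×274/25.9200) = 302.56  (< 600, feasible at tier 1)
EOQ₂ = √(2×4,330×274/25.7283) = 303.69  (< 600 → use Q = 600 at tier-2 price)
TC(tier 1 (EOQ₁), Q≈302.6) = $423,522.45
TC(tier 2, Q≈600.0) = $422,301.56
Minimum at tier 2: $422,301.56

$422,301.56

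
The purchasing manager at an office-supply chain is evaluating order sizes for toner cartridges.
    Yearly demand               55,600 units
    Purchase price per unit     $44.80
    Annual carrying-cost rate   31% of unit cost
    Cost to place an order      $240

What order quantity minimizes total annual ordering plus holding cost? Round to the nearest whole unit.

Holding cost per unit per year: H = 31% × $44.8 = $13.8880
Optimal lot size Q* = (2 × 55,600 × $240 / $13.888)^½ ≈ 1,386.24

1,386 units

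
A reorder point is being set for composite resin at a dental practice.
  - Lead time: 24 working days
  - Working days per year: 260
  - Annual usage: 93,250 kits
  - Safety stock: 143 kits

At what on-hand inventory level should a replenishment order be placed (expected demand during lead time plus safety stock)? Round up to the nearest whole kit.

8,751 kits

Daily demand d = 93,250 / 260 = 358.654 kits/day
Demand during lead time = 358.654 × 24 = 8,607.69
Reorder point = 8,607.69 + 143 = 8,750.69 → round up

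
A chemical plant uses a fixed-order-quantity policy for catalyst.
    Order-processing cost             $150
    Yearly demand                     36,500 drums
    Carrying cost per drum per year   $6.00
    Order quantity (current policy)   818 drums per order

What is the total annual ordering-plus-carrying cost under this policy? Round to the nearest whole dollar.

Ordering: D/Q × S = 36,500/818 × $150 = $6,693.15
Holding:  Q/2 × H = 818/2 × $6 = $2,454.00
Total = $6,693.15 + $2,454.00 = $9,147.15

$9,147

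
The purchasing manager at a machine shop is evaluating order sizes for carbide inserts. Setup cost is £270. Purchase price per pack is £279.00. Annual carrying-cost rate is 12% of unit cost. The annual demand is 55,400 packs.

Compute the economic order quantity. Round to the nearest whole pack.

H = i·C = 0.12 × £279 = £33.4800 per pack-year
2DS/H = 2·55,400·270/33.48 = 893,548.39
EOQ = √893,548.39 ≈ 945.28

945 packs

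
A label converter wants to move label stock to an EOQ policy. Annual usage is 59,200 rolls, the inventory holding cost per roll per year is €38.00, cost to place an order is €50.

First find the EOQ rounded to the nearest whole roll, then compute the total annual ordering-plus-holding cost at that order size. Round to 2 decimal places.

€14,998.67

EOQ = √(2DS/H) = √(2 × 59,200 × 50 / 38)
    = √(155,789.47) ≈ 394.70 → Q = 395 rolls
Orders/yr = 59,200/395 = 149.873; ordering cost = 149.873 × €50 = €7,493.67
Average inventory = 395/2 = 197.5; holding cost = 197.5 × €38 = €7,505.00
Total = €7,493.67 + €7,505.00 = €14,998.67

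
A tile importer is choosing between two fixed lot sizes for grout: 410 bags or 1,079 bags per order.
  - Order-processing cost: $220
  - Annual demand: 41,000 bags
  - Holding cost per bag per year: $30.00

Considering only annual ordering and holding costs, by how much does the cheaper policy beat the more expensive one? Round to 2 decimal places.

$3,605.41

TC(Q) = (D/Q)S + (Q/2)H
TC(410) = (41,000/410)×220 + (410/2)×30 = $28,150.00
TC(1,079) = (41,000/1,079)×220 + (1,079/2)×30 = $24,544.59
|ΔTC| = |$28,150.00 − $24,544.59| = $3,605.41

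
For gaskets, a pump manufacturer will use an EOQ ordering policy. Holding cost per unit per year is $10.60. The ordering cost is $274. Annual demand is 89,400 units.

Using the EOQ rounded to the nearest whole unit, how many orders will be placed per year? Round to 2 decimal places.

Optimal lot size Q* = (2 × 89,400 × $274 / $10.6)^½ ≈ 2,149.84 → Q = 2,150
Orders per year = D/Q = 89,400 / 2,150 = 41.581

41.58 orders per year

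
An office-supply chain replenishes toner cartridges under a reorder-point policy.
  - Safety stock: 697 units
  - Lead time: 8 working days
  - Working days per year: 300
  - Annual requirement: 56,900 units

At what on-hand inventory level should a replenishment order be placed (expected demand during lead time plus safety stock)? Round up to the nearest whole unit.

2,215 units

Daily demand d = 56,900 / 300 = 189.667 units/day
Demand during lead time = 189.667 × 8 = 1,517.33
Reorder point = 1,517.33 + 697 = 2,214.33 → round up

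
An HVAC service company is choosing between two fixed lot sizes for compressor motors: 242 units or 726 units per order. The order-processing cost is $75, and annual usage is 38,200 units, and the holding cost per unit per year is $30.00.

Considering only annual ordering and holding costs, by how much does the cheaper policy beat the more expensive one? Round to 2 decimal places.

$632.56

TC(Q) = (D/Q)S + (Q/2)H
TC(242) = (38,200/242)×75 + (242/2)×30 = $15,468.84
TC(726) = (38,200/726)×75 + (726/2)×30 = $14,836.28
Lots of 726 are cheaper by $632.56.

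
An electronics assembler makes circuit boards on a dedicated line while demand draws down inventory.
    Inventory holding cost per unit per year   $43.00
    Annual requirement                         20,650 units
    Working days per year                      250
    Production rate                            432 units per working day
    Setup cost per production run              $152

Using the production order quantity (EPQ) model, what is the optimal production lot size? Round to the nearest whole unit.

425 units

d = 20,650/250 = 82.6000 units/day;  effective holding cost H(1 − d/p) = 43·(1 − 82.6000/432) = 34.77824
Q* = √(2DS / H_eff) = √(2·20,650·152 / 34.77824) ≈ 424.86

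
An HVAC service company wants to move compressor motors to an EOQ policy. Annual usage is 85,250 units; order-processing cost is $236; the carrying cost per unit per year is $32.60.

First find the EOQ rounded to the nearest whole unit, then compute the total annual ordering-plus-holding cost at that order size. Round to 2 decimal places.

Optimal lot size Q* = (2 × 85,250 × $236 / $32.6)^½ ≈ 1,110.99 → Q = 1,111 units
Annual ordering cost = (D/Q)·S = (85,250/1,111) × 236 = $18,108.91
Annual holding cost  = (Q/2)·H = (1,111/2) × 32.6 = $18,109.30
Total = $18,108.91 + $18,109.30 = $36,218.21

$36,218.21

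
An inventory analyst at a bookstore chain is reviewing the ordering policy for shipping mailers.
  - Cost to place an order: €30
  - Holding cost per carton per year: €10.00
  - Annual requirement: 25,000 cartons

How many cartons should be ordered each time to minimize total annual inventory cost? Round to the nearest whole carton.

Optimal lot size Q* = (2 × 25,000 × €30 / €10)^½ ≈ 387.30

387 cartons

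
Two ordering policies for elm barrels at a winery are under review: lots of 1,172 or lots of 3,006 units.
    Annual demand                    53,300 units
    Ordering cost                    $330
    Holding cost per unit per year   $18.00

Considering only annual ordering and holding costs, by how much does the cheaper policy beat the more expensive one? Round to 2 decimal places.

$7,349.62

Annual cost at Q: ordering D·S/Q plus holding Q·H/2.
TC(1,172) = (53,300/1,172)×330 + (1,172/2)×18 = $25,555.68
TC(3,006) = (53,300/3,006)×330 + (3,006/2)×18 = $32,905.30
Lots of 1,172 are cheaper by $7,349.62.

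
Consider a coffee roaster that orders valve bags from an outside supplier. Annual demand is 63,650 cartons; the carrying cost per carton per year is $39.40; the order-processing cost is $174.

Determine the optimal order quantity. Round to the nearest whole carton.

2DS/H = 2·63,650·174/39.4 = 562,187.82
EOQ = √562,187.82 ≈ 749.79

750 cartons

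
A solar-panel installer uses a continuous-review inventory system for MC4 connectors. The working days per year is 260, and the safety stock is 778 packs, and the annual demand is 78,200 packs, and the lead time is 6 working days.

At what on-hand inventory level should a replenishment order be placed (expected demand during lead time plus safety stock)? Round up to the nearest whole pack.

2,583 packs

Daily demand d = 78,200 / 260 = 300.769 packs/day
Demand during lead time = 300.769 × 6 = 1,804.62
Reorder point = 1,804.62 + 778 = 2,582.62 → round up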